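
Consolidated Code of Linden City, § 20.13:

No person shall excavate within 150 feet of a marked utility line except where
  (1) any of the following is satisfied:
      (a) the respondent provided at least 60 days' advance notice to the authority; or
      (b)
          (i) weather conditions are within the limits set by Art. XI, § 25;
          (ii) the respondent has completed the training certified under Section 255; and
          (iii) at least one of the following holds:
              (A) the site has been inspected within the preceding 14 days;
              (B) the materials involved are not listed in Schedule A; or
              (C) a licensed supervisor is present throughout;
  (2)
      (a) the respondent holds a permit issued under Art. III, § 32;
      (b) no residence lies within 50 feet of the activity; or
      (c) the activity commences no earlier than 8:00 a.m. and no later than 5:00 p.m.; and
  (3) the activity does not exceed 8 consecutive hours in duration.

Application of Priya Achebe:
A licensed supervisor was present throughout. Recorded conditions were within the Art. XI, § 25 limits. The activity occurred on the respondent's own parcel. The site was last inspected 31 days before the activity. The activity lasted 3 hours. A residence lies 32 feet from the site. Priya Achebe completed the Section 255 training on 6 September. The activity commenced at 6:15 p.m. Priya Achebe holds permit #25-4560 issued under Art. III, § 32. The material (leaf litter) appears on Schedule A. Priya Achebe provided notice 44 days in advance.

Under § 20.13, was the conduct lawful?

Yes — lawful.

(a) ≥60 days' notice — not met.
(i) weather ok — met.
(ii) training certified — satisfied.
(A) site inspected — fails.
(B) not (Schedule A material) — fails.
(C) supervisor present — met.
(iii) = F OR F OR T = true.
So (b) is satisfied (T AND T AND T).
(1) = F OR T = true.
(a) holds permit — met.
(b) no residence in 50 ft — not met.
(c) start within hours — not satisfied.
So (2) is satisfied (T OR F OR F).
(3) ≤ 8 hrs duration — satisfied.
Overall = T AND T AND T = true.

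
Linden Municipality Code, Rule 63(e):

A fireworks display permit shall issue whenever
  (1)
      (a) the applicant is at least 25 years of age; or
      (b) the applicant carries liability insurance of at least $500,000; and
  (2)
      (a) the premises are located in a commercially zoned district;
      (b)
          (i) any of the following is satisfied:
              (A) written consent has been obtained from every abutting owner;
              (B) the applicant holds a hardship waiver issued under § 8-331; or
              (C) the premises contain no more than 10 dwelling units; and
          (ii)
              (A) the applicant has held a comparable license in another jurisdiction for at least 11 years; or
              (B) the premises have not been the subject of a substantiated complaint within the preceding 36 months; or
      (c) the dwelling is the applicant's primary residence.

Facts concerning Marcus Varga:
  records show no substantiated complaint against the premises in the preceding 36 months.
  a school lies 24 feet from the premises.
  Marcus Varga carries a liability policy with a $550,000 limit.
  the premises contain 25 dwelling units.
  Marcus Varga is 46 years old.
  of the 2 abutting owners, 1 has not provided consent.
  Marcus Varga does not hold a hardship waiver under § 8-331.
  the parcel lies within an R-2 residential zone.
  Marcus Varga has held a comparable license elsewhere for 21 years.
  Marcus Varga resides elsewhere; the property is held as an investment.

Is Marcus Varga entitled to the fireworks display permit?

(a) age ≥ 25 — holds.
(b) insurance ≥ $500,000 — holds.
(1): T OR T → true.
(a) commercially zoned — not satisfied.
(A) all abutters consent — fails.
(B) hardship waiver — not satisfied.
(C) ≤ 10 units — not satisfied.
So (i) is not satisfied (F OR F OR F).
(A) prior license ≥ 11 yr — satisfied.
(B) no complaint in 36 mo. — satisfied.
(ii) = T OR T = true.
(b) = F AND T = false.
(c) primary residence — fails.
(2): F OR F OR F → false.
Overall: T AND F → false.

No — denied.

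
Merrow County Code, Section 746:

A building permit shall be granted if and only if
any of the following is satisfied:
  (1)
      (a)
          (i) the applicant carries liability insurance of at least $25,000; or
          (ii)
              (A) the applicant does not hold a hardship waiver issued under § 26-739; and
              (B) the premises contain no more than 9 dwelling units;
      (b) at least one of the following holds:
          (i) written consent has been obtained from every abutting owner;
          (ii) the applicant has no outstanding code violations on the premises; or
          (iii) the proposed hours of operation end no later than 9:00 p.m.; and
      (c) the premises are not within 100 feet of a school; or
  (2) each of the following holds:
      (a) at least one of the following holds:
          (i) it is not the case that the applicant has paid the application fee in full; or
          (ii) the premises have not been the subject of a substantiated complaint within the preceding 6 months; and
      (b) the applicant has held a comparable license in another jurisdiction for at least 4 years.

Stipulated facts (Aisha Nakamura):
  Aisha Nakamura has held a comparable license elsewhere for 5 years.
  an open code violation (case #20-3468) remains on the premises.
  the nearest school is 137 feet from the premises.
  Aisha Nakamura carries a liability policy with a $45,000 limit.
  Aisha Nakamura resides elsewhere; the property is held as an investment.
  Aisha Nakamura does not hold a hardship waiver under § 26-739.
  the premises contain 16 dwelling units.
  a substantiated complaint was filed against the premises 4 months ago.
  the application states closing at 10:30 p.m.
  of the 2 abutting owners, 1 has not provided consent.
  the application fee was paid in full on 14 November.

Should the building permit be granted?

(i) insurance ≥ $25,000 — met.
(A) not (hardship waiver) — satisfied.
(B) ≤ 9 units — fails.
(ii): T AND F → false.
So (a) is satisfied (T OR F).
(i) all abutters consent — fails.
(ii) no code violations — not met.
(iii) closes by 9 p.m. — fails.
So (b) is not satisfied (F OR F OR F).
(c) ≥100 ft from school — satisfied.
(1): T AND F AND T → false.
(i) not (fee paid) — not met.
(ii) no complaint in 6 mo. — not met.
(a) = F OR F = false.
(b) prior license ≥ 4 yr — satisfied.
(2) = F AND T = false.
So Overall is not satisfied (F OR F).

No — denied.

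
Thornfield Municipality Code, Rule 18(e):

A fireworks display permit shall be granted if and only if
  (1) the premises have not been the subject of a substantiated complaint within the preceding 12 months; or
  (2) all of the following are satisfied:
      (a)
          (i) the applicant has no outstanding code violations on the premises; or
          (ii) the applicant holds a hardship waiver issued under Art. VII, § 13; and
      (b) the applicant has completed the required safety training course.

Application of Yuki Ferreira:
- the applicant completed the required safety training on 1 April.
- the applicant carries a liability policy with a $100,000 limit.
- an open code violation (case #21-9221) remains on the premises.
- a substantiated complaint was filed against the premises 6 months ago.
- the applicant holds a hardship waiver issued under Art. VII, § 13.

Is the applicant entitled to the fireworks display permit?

Yes — granted.

(1) no complaint in 12 mo. — not met.
(i) no code violations — fails.
(ii) hardship waiver — met.
(a) = F OR T = true.
(b) safety training — holds.
(2): T AND T → true.
Overall = F OR T = true.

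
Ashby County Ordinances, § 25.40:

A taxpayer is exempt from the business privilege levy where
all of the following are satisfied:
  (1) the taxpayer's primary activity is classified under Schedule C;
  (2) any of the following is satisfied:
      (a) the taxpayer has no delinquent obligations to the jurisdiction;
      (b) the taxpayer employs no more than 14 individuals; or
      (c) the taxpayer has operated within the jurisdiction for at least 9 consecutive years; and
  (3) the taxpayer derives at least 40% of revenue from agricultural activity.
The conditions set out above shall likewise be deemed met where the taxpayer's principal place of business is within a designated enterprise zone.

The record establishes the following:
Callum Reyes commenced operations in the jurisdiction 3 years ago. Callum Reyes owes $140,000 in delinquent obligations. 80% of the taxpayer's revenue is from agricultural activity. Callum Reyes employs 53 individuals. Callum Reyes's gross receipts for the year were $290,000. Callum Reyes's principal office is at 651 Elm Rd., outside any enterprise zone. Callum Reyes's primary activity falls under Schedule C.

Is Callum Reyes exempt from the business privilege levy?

No — not exempt.

(1) Schedule C activity — met.
(a) no delinquency — fails.
(b) ≤ 14 employees — not satisfied.
(c) ≥ 9 yrs in jurisdiction — fails.
(2) = F OR F OR F = false.
(3) ≥40% agricultural — met.
Overall = T AND F AND T = false.
Exception (in enterprise zone) — not satisfied.
Result: main false OR exception false → false.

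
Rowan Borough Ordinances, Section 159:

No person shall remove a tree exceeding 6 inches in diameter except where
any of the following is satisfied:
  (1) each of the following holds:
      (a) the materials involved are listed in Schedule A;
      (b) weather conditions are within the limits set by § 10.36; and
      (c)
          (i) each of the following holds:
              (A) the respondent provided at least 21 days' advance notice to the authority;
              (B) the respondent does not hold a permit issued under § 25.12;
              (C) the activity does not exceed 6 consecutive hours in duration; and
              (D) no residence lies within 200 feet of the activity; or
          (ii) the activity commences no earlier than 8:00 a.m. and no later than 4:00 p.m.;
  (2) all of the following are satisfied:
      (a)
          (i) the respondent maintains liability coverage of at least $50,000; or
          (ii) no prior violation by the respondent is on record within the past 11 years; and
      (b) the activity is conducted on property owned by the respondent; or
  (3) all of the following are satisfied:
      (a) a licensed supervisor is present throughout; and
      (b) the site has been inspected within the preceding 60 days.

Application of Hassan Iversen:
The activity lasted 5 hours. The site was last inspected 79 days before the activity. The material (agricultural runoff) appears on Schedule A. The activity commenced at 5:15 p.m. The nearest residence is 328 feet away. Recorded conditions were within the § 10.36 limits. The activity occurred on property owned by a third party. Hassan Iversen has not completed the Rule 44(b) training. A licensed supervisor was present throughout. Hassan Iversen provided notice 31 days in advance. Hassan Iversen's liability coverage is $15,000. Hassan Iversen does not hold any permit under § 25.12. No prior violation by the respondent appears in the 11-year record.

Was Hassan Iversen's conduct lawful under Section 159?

(a) Schedule A material — holds.
(b) weather ok — met.
(A) ≥21 days' notice — met.
(B) not (holds permit) — satisfied.
(C) ≤ 6 hrs duration — holds.
(D) no residence in 200 ft — satisfied.
(i): T AND T AND T AND T → true.
(ii) start within hours — not satisfied.
So (c) is satisfied (T OR F).
(1): T AND T AND T → true.
(i) coverage ≥ $50,000 — fails.
(ii) no prior violation — met.
So (a) is satisfied (F OR T).
(b) own property — not met.
(2): T AND F → false.
(a) supervisor present — holds.
(b) site inspected — not satisfied.
(3): T AND F → false.
Overall = T OR F OR F = true.

Yes — lawful.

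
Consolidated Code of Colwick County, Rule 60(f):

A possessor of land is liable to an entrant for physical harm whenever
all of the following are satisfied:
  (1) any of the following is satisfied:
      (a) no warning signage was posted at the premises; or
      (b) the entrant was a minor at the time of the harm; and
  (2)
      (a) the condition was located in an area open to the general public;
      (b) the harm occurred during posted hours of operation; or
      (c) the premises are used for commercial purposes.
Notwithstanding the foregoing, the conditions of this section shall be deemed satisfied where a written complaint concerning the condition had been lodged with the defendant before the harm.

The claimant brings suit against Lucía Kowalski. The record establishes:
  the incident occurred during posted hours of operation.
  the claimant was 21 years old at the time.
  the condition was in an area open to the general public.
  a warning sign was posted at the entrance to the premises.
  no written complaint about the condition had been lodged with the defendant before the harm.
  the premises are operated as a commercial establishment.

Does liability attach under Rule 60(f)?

(a) no signage posted — not met.
(b) entrant a minor — fails.
So (1) is not satisfied (F OR F).
(a) public area — satisfied.
(b) during posted hours — satisfied.
(c) commercial use — satisfied.
(2) = T OR T OR T = true.
So Overall is not satisfied (F AND T).
Exception (complaint lodged) — not satisfied.
Result: main false OR exception false → false.

No — not liable.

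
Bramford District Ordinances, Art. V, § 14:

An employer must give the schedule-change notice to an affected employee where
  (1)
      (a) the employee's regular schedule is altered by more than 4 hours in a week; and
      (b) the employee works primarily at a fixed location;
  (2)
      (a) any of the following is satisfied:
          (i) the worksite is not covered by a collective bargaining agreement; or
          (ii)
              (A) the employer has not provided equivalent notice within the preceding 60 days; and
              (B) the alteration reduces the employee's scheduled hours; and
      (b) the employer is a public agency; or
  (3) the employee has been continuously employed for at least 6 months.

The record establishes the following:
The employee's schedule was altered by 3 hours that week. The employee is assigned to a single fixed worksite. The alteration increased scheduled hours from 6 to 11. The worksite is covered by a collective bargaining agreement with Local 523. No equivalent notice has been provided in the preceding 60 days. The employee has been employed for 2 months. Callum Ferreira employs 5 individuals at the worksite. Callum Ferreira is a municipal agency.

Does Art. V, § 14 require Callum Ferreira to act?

(a) schedule shift > 4h — fails.
(b) fixed location — holds.
So (1) is not satisfied (F AND T).
(i) no CBA — not satisfied.
(A) no recent notice — holds.
(B) hours reduced — not satisfied.
(ii): T AND F → false.
(a): F OR F → false.
(b) public agency — satisfied.
So (2) is not satisfied (F AND T).
(3) tenure ≥ 6 mo. — not satisfied.
So Overall is not satisfied (F OR F OR F).

No — not required.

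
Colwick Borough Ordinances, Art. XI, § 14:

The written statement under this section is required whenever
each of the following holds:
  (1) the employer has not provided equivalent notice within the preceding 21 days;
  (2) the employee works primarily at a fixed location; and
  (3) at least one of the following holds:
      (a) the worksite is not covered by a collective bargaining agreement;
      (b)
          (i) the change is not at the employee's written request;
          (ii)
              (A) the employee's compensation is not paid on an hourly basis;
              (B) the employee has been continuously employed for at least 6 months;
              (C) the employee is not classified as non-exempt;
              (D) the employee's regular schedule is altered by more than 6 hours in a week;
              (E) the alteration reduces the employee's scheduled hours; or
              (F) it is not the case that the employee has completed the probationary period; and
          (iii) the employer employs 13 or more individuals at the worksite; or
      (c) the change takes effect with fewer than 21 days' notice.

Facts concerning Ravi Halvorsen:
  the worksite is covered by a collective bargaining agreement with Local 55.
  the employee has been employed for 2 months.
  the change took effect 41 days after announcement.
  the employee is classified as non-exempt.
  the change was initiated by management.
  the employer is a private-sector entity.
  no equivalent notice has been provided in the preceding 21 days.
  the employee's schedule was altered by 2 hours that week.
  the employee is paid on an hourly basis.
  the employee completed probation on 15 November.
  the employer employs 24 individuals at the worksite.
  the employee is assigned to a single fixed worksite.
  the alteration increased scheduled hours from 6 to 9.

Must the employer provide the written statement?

No — not required.

(1) no recent notice — met.
(2) fixed location — holds.
(a) no CBA — not satisfied.
(i) not employee-requested — met.
(A) not (hourly-paid) — not satisfied.
(B) tenure ≥ 6 mo. — fails.
(C) not (non-exempt) — not met.
(D) schedule shift > 6h — fails.
(E) hours reduced — not met.
(F) not (past probation) — fails.
(ii): F OR F OR F OR F OR F OR F → false.
(iii) ≥ 13 at site — met.
So (b) is not satisfied (T AND F AND T).
(c) < 21 days' notice — fails.
So (3) is not satisfied (F OR F OR F).
So Overall is not satisfied (T AND T AND F).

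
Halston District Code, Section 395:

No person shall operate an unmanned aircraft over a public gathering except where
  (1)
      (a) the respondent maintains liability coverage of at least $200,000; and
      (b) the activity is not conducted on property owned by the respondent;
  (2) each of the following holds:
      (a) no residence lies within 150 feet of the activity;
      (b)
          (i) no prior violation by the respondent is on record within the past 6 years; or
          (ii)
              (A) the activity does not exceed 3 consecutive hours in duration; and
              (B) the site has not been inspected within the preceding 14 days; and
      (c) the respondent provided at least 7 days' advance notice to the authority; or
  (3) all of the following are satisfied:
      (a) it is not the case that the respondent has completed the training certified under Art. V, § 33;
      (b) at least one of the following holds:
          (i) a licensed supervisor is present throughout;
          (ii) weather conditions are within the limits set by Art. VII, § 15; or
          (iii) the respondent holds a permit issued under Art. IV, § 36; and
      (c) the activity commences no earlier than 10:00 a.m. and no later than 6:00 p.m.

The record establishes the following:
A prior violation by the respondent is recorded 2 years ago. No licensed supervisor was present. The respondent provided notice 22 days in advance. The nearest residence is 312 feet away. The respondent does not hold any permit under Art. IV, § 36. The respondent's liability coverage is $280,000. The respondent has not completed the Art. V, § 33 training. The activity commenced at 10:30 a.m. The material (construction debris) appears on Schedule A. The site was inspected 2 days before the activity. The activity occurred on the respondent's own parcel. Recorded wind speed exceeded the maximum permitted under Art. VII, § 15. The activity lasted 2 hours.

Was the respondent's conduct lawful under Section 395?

No — unlawful.

(a) coverage ≥ $200,000 — satisfied.
(b) not (own property) — not satisfied.
(1) = T AND F = false.
(a) no residence in 150 ft — met.
(i) no prior violation — fails.
(A) ≤ 3 hrs duration — holds.
(B) not (site inspected) — not satisfied.
(ii): T AND F → false.
(b): F OR F → false.
(c) ≥7 days' notice — met.
(2) = T AND F AND T = false.
(a) not (training certified) — holds.
(i) supervisor present — not met.
(ii) weather ok — fails.
(iii) holds permit — fails.
(b): F OR F OR F → false.
(c) start within hours — met.
(3): T AND F AND T → false.
Overall: F OR F OR F → false.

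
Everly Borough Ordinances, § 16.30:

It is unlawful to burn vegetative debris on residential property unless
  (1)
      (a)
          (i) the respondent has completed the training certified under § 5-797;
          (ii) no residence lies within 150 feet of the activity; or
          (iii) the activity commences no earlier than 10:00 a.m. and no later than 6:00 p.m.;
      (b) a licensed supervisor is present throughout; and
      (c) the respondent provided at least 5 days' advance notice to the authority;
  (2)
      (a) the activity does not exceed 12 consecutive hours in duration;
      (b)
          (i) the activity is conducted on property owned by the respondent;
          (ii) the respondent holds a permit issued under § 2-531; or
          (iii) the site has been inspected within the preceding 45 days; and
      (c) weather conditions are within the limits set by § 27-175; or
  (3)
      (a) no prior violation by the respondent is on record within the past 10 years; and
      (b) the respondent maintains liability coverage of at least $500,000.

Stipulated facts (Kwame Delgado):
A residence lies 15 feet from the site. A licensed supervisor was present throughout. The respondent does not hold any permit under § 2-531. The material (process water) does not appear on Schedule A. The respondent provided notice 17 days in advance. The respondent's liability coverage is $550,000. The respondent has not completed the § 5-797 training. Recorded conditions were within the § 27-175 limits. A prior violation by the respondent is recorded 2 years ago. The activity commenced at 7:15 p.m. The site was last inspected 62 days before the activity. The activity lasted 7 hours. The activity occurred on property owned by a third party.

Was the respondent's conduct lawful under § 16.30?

(i) training certified — not satisfied.
(ii) no residence in 150 ft — not met.
(iii) start within hours — fails.
(a) = F OR F OR F = false.
(b) supervisor present — met.
(c) ≥5 days' notice — met.
(1): F AND T AND T → false.
(a) ≤ 12 hrs duration — holds.
(i) own property — fails.
(ii) holds permit — not met.
(iii) site inspected — not satisfied.
(b): F OR F OR F → false.
(c) weather ok — satisfied.
(2) = T AND F AND T = false.
(a) no prior violation — fails.
(b) coverage ≥ $500,000 — holds.
So (3) is not satisfied (F AND T).
Overall = F OR F OR F = false.

No — unlawful.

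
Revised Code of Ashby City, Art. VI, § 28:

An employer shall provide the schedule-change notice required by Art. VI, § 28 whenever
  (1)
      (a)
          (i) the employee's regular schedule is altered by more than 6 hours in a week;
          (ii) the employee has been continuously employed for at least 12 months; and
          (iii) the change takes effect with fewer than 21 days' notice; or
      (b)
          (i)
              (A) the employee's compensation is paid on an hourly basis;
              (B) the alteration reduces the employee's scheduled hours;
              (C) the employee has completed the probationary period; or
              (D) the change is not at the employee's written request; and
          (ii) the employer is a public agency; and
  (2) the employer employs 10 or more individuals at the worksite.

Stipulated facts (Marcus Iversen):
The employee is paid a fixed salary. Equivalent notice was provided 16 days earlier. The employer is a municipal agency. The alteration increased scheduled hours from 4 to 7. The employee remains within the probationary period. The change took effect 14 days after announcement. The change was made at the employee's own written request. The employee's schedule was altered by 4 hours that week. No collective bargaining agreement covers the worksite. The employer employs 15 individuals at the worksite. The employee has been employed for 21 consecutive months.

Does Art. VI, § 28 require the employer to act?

No — not required.

(i) schedule shift > 6h — not met.
(ii) tenure ≥ 12 mo. — satisfied.
(iii) < 21 days' notice — satisfied.
(a) = F AND T AND T = false.
(A) hourly-paid — not satisfied.
(B) hours reduced — fails.
(C) past probation — not satisfied.
(D) not employee-requested — fails.
(i): F OR F OR F OR F → false.
(ii) public agency — holds.
So (b) is not satisfied (F AND T).
(1): F OR F → false.
(2) ≥ 10 at site — satisfied.
So Overall is not satisfied (F AND T).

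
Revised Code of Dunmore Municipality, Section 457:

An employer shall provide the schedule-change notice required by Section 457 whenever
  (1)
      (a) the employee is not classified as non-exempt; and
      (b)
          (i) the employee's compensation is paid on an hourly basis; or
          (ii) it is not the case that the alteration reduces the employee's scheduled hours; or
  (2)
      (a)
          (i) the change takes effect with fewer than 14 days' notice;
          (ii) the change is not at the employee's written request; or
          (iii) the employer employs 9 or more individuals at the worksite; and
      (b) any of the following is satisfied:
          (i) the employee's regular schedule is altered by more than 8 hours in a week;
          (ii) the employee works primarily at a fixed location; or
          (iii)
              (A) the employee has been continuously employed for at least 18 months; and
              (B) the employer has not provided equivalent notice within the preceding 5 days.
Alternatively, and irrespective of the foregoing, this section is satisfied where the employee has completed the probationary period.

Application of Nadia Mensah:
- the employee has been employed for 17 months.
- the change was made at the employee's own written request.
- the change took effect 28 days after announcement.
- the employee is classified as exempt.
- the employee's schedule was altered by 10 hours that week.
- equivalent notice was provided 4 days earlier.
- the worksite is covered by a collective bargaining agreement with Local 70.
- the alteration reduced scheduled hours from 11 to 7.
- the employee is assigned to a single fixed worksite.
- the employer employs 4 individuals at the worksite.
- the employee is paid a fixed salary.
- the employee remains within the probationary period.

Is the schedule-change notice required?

No — not required.

(a) not (non-exempt) — met.
(i) hourly-paid — fails.
(ii) not (hours reduced) — not met.
(b) = F OR F = false.
(1): T AND F → false.
(i) < 14 days' notice — fails.
(ii) not employee-requested — fails.
(iii) ≥ 9 at site — fails.
(a) = F OR F OR F = false.
(i) schedule shift > 8h — satisfied.
(ii) fixed location — holds.
(A) tenure ≥ 18 mo. — fails.
(B) no recent notice — not met.
So (iii) is not satisfied (F AND F).
(b): T OR T OR F → true.
(2): F AND T → false.
Overall: F OR F → false.
Exception (past probation) — not satisfied.
Result: main false OR exception false → false.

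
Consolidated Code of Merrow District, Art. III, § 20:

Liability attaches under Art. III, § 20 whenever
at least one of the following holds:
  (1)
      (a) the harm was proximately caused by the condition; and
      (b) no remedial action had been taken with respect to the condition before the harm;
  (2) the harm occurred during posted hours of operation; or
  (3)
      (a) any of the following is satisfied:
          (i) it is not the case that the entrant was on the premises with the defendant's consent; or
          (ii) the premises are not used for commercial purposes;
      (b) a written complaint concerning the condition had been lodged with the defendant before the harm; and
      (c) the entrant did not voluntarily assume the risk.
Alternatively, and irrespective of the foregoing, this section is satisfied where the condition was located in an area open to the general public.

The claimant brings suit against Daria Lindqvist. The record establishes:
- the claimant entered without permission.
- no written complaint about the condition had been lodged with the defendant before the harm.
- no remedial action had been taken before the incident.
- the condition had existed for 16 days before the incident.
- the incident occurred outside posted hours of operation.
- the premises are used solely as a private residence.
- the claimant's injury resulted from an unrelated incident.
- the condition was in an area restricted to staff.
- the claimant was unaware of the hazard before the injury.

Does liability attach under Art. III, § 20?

No — not liable.

(a) proximate cause — fails.
(b) no remedial action — met.
(1) = F AND T = false.
(2) during posted hours — not met.
(i) not (consent to enter) — met.
(ii) not (commercial use) — satisfied.
(a): T OR T → true.
(b) complaint lodged — not met.
(c) no assumed risk — met.
So (3) is not satisfied (T AND F AND T).
So Overall is not satisfied (F OR F OR F).
Exception (public area) — not satisfied.
Result: main false OR exception false → false.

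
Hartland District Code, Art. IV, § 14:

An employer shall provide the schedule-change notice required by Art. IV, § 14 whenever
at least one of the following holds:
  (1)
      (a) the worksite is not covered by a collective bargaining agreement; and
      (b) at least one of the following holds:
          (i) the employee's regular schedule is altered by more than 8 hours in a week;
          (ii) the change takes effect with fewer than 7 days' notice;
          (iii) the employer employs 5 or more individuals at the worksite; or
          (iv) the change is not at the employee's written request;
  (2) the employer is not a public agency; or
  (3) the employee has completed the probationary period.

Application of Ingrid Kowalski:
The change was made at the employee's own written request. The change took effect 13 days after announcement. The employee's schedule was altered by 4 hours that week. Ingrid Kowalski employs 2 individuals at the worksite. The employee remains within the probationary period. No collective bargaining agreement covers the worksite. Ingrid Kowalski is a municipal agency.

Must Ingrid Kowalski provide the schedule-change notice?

(a) no CBA — holds.
(i) schedule shift > 8h — not satisfied.
(ii) < 7 days' notice — fails.
(iii) ≥ 5 at site — fails.
(iv) not employee-requested — fails.
So (b) is not satisfied (F OR F OR F OR F).
So (1) is not satisfied (T AND F).
(2) not (public agency) — not met.
(3) past probation — fails.
So Overall is not satisfied (F OR F OR F).

No — not required.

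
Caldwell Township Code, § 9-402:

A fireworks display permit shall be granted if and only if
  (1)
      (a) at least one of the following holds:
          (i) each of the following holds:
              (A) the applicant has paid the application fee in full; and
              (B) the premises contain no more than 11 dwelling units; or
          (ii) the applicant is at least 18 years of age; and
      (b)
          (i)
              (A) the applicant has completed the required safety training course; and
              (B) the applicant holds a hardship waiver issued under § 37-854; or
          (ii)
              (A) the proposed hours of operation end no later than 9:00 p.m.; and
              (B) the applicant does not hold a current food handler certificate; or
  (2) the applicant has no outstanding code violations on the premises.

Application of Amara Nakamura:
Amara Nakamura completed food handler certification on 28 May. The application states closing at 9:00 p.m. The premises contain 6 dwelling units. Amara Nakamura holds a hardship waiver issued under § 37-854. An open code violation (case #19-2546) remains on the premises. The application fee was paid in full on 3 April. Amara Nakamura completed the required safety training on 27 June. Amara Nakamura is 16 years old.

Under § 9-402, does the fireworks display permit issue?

(A) fee paid — met.
(B) ≤ 11 units — met.
(i): T AND T → true.
(ii) age ≥ 18 — fails.
(a) = T OR F = true.
(A) safety training — holds.
(B) hardship waiver — satisfied.
(i) = T AND T = true.
(A) closes by 9 p.m. — met.
(B) not (food handler cert.) — not satisfied.
(ii): T AND F → false.
So (b) is satisfied (T OR F).
So (1) is satisfied (T AND T).
(2) no code violations — fails.
Overall: T OR F → true.

Yes — granted.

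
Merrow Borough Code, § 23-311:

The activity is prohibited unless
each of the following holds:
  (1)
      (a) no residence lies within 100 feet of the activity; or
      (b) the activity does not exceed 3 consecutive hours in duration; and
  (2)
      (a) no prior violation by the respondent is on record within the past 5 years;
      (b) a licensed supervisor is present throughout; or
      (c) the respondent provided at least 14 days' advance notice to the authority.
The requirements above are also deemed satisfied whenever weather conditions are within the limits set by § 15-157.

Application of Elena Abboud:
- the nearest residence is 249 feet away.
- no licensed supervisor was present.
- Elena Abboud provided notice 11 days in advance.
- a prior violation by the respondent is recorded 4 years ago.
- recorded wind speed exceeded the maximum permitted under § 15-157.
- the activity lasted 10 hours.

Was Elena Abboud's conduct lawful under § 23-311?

(a) no residence in 100 ft — satisfied.
(b) ≤ 3 hrs duration — not satisfied.
So (1) is satisfied (T OR F).
(a) no prior violation — fails.
(b) supervisor present — not met.
(c) ≥14 days' notice — not satisfied.
(2) = F OR F OR F = false.
Overall: T AND F → false.
Exception (weather ok) — not satisfied.
Result: main false OR exception false → false.

No — unlawful.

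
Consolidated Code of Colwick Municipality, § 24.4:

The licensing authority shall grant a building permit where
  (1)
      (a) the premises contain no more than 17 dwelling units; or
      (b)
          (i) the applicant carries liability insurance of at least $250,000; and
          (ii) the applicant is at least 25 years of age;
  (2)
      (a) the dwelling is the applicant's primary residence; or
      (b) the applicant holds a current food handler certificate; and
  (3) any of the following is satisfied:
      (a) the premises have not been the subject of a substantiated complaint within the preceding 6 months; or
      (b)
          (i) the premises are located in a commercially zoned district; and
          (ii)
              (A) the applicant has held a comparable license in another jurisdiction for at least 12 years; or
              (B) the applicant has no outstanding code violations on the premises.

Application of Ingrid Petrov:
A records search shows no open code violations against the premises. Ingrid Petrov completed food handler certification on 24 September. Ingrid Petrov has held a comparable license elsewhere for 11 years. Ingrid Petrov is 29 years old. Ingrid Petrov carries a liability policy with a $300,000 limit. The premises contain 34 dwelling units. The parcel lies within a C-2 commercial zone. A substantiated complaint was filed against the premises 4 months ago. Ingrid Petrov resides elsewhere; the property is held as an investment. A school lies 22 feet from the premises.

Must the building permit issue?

Yes — granted.

(a) ≤ 17 units — fails.
(i) insurance ≥ $250,000 — holds.
(ii) age ≥ 25 — holds.
So (b) is satisfied (T AND T).
So (1) is satisfied (F OR T).
(a) primary residence — not met.
(b) food handler cert. — satisfied.
(2) = F OR T = true.
(a) no complaint in 6 mo. — fails.
(i) commercially zoned — satisfied.
(A) prior license ≥ 12 yr — fails.
(B) no code violations — satisfied.
(ii): F OR T → true.
So (b) is satisfied (T AND T).
So (3) is satisfied (F OR T).
Overall = T AND T AND T = true.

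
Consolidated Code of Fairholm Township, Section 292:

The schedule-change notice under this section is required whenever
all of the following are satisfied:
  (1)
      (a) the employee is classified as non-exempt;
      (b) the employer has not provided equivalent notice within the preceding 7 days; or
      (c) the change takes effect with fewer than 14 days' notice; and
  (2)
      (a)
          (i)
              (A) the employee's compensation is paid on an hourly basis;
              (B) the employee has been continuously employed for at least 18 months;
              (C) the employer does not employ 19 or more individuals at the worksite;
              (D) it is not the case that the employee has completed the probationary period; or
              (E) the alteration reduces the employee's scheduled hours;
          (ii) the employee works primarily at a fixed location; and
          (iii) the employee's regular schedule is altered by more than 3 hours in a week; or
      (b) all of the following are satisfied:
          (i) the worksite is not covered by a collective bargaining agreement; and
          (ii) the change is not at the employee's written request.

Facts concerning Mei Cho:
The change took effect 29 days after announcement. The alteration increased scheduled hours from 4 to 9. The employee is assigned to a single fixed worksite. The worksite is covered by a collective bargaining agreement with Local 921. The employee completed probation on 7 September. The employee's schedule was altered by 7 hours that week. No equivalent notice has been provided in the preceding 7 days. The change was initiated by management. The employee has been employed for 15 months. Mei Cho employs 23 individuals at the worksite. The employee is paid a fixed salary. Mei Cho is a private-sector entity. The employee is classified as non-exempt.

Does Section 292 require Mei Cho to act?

No — not required.

(a) non-exempt — satisfied.
(b) no recent notice — satisfied.
(c) < 14 days' notice — not met.
(1): T OR T OR F → true.
(A) hourly-paid — not met.
(B) tenure ≥ 18 mo. — fails.
(C) not (≥ 19 at site) — not met.
(D) not (past probation) — not met.
(E) hours reduced — fails.
So (i) is not satisfied (F OR F OR F OR F OR F).
(ii) fixed location — met.
(iii) schedule shift > 3h — met.
(a) = F AND T AND T = false.
(i) no CBA — fails.
(ii) not employee-requested — satisfied.
(b) = F AND T = false.
So (2) is not satisfied (F OR F).
So Overall is not satisfied (T AND F).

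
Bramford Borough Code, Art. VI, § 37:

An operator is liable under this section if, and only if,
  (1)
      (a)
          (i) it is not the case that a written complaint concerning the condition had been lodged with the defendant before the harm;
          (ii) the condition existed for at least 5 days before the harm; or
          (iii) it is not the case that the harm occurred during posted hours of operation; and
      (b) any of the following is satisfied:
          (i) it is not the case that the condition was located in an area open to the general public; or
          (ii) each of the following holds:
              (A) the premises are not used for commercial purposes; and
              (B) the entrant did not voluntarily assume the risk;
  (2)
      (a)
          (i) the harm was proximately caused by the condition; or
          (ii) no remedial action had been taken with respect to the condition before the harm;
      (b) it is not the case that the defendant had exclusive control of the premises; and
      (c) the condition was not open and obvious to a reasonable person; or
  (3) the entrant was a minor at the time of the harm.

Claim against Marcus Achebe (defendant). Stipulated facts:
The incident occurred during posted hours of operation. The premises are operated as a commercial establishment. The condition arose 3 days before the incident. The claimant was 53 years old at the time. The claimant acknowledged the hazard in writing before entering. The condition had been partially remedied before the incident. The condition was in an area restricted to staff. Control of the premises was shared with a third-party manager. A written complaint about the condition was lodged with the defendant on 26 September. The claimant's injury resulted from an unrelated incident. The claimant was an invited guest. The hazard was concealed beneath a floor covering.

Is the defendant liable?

(i) not (complaint lodged) — not met.
(ii) condition ≥5 days old — not satisfied.
(iii) not (during posted hours) — not satisfied.
So (a) is not satisfied (F OR F OR F).
(i) not (public area) — holds.
(A) not (commercial use) — not satisfied.
(B) no assumed risk — not met.
(ii) = F AND F = false.
So (b) is satisfied (T OR F).
So (1) is not satisfied (F AND T).
(i) proximate cause — not met.
(ii) no remedial action — not satisfied.
So (a) is not satisfied (F OR F).
(b) not (exclusive control) — met.
(c) not open/obvious — satisfied.
So (2) is not satisfied (F AND T AND T).
(3) entrant a minor — fails.
Overall = F OR F OR F = false.

No — not liable.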